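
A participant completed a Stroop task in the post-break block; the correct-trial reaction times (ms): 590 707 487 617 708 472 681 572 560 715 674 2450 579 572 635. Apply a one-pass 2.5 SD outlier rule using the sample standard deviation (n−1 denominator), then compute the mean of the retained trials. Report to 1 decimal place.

n = 15, ΣRT = 11019, M = 734.600
Σ(x−M)² = 3233493.60; s = √(3233493.60/14) = 480.587
Cutoffs: 734.600 ± 2.5·480.587 → [-466.9, 1936.1]
Outside: 2450 → excluded.
Retained (n=14): Σ = 8569, mean = 8569/14 = 612.071

612.1 ms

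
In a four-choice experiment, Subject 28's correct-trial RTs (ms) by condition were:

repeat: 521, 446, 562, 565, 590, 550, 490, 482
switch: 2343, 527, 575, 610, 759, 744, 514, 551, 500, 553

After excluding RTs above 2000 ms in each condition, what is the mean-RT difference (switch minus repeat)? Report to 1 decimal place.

switch: exclude 2343
M(repeat) = 4206/8 = 525.750
M(switch) = 5333/9 = 592.556
Difference = 592.556 − 525.750 = 66.806 ms

66.8 ms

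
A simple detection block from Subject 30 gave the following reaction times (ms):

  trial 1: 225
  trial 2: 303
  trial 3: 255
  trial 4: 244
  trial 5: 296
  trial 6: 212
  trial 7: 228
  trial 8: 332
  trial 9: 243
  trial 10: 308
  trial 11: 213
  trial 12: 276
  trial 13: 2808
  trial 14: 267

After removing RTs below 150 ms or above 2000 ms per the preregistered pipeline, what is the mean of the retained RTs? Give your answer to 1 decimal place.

261.7 ms

Excluded: 2808
Retained (n=13): Σ = 3402
Mean = 3402/13 = 261.6923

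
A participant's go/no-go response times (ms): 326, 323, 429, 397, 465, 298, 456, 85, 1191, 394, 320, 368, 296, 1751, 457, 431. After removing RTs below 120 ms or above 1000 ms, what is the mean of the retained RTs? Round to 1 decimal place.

Excluded: 85, 1191, 1751
Retained (n=13): Σ = 4960
Mean = 4960/13 = 381.5385

381.5 ms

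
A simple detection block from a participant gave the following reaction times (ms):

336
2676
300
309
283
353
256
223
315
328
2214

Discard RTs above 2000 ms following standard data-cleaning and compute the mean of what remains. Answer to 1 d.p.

300.3 ms

Excluded: 2214, 2676
Retained (n=9): Σ = 2703
Mean = 2703/9 = 300.3333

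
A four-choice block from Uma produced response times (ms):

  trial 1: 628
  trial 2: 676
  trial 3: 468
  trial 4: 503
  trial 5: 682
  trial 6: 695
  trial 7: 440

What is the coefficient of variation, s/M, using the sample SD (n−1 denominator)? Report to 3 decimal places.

n = 7, Σ = 4092, M = 584.5714
Σ(x−M)² = 73075.714; s = √(73075.714/6) = 110.3598
CV = 110.3598 / 584.5714 = 0.18879

0.189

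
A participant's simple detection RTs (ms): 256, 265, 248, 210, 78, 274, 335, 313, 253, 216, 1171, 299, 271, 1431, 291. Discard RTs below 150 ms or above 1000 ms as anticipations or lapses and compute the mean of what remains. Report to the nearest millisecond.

Excluded: 78, 1171, 1431
Retained (n=12): Σ = 3231
Mean = 3231/12 = 269.2500

269 ms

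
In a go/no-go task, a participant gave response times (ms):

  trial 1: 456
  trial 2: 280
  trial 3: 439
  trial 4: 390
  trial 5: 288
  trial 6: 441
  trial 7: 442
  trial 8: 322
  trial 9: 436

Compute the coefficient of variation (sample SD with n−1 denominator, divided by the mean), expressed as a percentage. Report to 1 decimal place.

18.5%

n = 9, Σ = 3494, M = 388.2222
Σ(x−M)² = 41277.556; s = √(41277.556/8) = 71.8310
CV = 71.8310 / 388.2222 = 0.18503 = 18.503%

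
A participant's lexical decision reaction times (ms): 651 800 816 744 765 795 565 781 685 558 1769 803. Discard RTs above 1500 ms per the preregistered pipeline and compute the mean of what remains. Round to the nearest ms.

724 ms

Excluded: 1769
Retained (n=11): Σ = 7963
Mean = 7963/11 = 723.9091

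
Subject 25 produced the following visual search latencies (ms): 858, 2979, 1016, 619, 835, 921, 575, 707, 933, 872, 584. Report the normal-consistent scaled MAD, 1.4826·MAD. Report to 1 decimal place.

223.9 ms

Sorted: 575, 584, 619, 707, 835, 858, 872, 921, 933, 1016, 2979 → median = 858
|x − 858| sorted: 0, 14, 23, 63, 75, 151, 158, 239, 274, 283, 2121 → MAD = 151
Robust SD ≈ 1.4826 × 151 = 223.873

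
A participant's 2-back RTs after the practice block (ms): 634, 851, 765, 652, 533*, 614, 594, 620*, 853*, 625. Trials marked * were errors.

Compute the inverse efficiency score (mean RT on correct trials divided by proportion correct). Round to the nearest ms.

966 ms

Correct trials (n=7): 634, 851, 765, 652, 614, 594, 625
Mean correct RT = 4735/7 = 676.4286 ms
Proportion correct = 7/10
IES = 676.4286 / (7/10) = 966.327 ms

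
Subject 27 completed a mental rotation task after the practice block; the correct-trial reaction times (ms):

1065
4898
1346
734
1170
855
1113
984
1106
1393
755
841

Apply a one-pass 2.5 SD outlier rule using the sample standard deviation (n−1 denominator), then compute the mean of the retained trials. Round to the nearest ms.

1033 ms

n = 12, ΣRT = 16260, M = 1355.000
Σ(x−M)² = 14190742.00; s = √(14190742.00/11) = 1135.811
Cutoffs: 1355.000 ± 2.5·1135.811 → [-1484.5, 4194.5]
Outside: 4898 → excluded.
Retained (n=11): Σ = 11362, mean = 11362/11 = 1032.909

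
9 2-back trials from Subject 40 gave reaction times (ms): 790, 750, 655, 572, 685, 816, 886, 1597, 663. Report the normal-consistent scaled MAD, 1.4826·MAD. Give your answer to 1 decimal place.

Sorted: 572, 655, 663, 685, 750, 790, 816, 886, 1597 → median = 750
|x − 750| sorted: 0, 40, 65, 66, 87, 95, 136, 178, 847 → MAD = 87
Robust SD ≈ 1.4826 × 87 = 128.986

129.0 ms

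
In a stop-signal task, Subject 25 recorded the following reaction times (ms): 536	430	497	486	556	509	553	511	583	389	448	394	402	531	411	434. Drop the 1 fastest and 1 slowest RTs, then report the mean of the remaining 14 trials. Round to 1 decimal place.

478.4 ms

Sorted: 389, 394, 402, 411, 430, 434, 448, 486, 497, 509, 511, 531, 536, 553, 556, 583
Drop lowest 1 (389) and highest 1 (583)
Remaining (n=14): Σ = 6698, mean = 6698/14 = 478.429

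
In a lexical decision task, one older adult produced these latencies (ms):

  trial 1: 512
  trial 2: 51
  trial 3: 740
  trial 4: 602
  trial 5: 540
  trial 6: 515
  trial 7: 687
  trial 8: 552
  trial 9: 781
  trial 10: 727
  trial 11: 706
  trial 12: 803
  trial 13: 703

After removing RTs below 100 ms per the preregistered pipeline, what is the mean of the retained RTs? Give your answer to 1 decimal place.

Excluded: 51
Retained (n=12): Σ = 7868
Mean = 7868/12 = 655.6667

655.7 ms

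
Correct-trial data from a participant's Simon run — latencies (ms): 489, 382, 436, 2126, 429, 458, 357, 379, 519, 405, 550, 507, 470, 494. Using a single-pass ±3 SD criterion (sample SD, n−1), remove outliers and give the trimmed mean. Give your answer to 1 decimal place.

451.9 ms

n = 14, ΣRT = 8001, M = 571.500
Σ(x−M)² = 2645211.50; s = √(2645211.50/13) = 451.085
Cutoffs: 571.500 ± 3·451.085 → [-781.8, 1924.8]
Outside: 2126 → excluded.
Retained (n=13): Σ = 5875, mean = 5875/13 = 451.923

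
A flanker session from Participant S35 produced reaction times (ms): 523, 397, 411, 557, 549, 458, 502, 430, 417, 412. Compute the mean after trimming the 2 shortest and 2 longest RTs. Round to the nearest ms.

457 ms

Sorted: 397, 411, 412, 417, 430, 458, 502, 523, 549, 557
Drop lowest 2 (397, 411) and highest 2 (549, 557)
Remaining (n=6): Σ = 2742, mean = 2742/6 = 457.000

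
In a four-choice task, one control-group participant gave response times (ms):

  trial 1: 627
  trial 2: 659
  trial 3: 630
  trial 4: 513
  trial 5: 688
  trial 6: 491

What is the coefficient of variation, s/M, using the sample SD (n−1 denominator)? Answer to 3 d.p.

n = 6, Σ = 3608, M = 601.3333
Σ(x−M)² = 32293.333; s = √(32293.333/5) = 80.3658
CV = 80.3658 / 601.3333 = 0.13365

0.134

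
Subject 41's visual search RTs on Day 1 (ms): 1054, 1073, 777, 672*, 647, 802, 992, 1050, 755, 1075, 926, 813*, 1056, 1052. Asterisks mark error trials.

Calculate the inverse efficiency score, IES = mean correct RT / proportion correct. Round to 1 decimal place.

Correct trials (n=12): 1054, 1073, 777, 647, 802, 992, 1050, 755, 1075, 926, 1056, 1052
Mean correct RT = 11259/12 = 938.2500 ms
Proportion correct = 12/14
IES = 938.2500 / (12/14) = 1094.625 ms

1094.6 ms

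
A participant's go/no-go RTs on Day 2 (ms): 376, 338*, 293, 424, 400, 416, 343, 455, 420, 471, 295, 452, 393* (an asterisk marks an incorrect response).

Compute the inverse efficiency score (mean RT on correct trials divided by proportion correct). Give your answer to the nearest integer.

Correct trials (n=11): 376, 293, 424, 400, 416, 343, 455, 420, 471, 295, 452
Mean correct RT = 4345/11 = 395.0000 ms
Proportion correct = 11/13
IES = 395.0000 / (11/13) = 466.818 ms

467 ms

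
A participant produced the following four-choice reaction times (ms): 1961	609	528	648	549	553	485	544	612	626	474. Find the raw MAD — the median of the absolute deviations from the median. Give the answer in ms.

59 ms

Sorted: 474, 485, 528, 544, 549, 553, 609, 612, 626, 648, 1961 → median = 553
|x − 553|: 1408, 56, 25, 95, 4, 0, 68, 9, 59, 73, 79
Sorted deviations: 0, 4, 9, 25, 56, 59, 68, 73, 79, 95, 1408 → MAD = 59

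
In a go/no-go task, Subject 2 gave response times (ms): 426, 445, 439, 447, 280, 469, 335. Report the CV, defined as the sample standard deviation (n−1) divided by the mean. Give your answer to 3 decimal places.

n = 7, Σ = 2841, M = 405.8571
Σ(x−M)² = 29576.857; s = √(29576.857/6) = 70.2102
CV = 70.2102 / 405.8571 = 0.17299

0.173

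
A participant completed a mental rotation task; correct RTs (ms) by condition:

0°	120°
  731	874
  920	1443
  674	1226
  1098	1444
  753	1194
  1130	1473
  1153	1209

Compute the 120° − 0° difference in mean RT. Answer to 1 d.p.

M(0°) = 6459/7 = 922.714
M(120°) = 8863/7 = 1266.143
Difference = 1266.143 − 922.714 = 343.429 ms

343.4 ms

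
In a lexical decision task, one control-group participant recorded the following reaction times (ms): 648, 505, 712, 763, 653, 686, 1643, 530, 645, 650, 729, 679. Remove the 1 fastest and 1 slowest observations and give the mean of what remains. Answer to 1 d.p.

Sorted: 505, 530, 645, 648, 650, 653, 679, 686, 712, 729, 763, 1643
Drop lowest 1 (505) and highest 1 (1643)
Remaining (n=10): Σ = 6695, mean = 6695/10 = 669.500

669.5 ms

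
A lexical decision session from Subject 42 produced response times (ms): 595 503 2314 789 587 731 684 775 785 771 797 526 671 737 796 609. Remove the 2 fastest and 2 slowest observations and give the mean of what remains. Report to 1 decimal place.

710.8 ms

Sorted: 503, 526, 587, 595, 609, 671, 684, 731, 737, 771, 775, 785, 789, 796, 797, 2314
Drop lowest 2 (503, 526) and highest 2 (797, 2314)
Remaining (n=12): Σ = 8530, mean = 8530/12 = 710.833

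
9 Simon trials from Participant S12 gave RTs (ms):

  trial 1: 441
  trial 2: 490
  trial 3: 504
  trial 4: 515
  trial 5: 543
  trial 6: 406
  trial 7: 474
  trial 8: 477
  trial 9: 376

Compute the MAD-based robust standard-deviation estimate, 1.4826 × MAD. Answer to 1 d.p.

53.4 ms

Sorted: 376, 406, 441, 474, 477, 490, 504, 515, 543 → median = 477
|x − 477| sorted: 0, 3, 13, 27, 36, 38, 66, 71, 101 → MAD = 36
Robust SD ≈ 1.4826 × 36 = 53.374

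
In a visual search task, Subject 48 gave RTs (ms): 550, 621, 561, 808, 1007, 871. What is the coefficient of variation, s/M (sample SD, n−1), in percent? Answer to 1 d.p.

25.4%

n = 6, Σ = 4418, M = 736.3333
Σ(x−M)² = 175295.333; s = √(175295.333/5) = 187.2407
CV = 187.2407 / 736.3333 = 0.25429 = 25.429%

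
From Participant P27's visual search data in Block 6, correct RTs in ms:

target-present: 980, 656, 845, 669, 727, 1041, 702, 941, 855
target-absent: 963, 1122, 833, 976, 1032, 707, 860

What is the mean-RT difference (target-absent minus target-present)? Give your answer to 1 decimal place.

M(target-present) = 7416/9 = 824.000
M(target-absent) = 6493/7 = 927.571
Difference = 927.571 − 824.000 = 103.571 ms

103.6 ms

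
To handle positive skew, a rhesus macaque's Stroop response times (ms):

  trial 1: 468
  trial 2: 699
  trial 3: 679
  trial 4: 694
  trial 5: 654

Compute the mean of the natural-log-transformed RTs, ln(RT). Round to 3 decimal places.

6.449

ln(RT): 6.1485, 6.5497, 6.5206, 6.5425, 6.4831
Σ ln(RT) = 32.2443
Mean = 32.2443/5 = 6.44886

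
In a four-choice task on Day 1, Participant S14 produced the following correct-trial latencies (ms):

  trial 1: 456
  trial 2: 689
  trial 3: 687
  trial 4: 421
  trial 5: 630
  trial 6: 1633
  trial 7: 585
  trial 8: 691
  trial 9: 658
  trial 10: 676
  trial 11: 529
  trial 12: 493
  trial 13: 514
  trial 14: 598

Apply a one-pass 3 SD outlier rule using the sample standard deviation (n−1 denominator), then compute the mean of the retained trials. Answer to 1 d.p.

586.7 ms

n = 14, ΣRT = 9260, M = 661.429
Σ(x−M)² = 1124963.43; s = √(1124963.43/13) = 294.169
Cutoffs: 661.429 ± 3·294.169 → [-221.1, 1543.9]
Outside: 1633 → excluded.
Retained (n=13): Σ = 7627, mean = 7627/13 = 586.692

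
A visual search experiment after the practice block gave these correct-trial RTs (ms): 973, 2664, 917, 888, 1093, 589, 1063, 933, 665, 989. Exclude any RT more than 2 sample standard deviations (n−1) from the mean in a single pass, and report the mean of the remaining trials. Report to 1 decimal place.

901.1 ms

n = 10, ΣRT = 10774, M = 1077.400
Σ(x−M)² = 3027524.40; s = √(3027524.40/9) = 579.993
Cutoffs: 1077.400 ± 2·579.993 → [-82.6, 2237.4]
Outside: 2664 → excluded.
Retained (n=9): Σ = 8110, mean = 8110/9 = 901.111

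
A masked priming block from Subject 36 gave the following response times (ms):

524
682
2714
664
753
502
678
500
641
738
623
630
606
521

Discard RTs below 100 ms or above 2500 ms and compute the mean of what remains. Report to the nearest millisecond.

Excluded: 2714
Retained (n=13): Σ = 8062
Mean = 8062/13 = 620.1538

620 ms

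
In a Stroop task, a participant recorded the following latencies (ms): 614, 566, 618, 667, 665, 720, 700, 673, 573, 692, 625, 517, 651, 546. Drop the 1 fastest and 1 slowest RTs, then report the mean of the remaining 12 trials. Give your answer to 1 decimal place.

632.5 ms

Sorted: 517, 546, 566, 573, 614, 618, 625, 651, 665, 667, 673, 692, 700, 720
Drop lowest 1 (517) and highest 1 (720)
Remaining (n=12): Σ = 7590, mean = 7590/12 = 632.500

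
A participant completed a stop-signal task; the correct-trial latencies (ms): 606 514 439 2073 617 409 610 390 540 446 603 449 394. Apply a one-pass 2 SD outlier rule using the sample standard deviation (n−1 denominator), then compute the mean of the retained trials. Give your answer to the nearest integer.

n = 13, ΣRT = 8090, M = 622.308
Σ(x−M)² = 2370144.77; s = √(2370144.77/12) = 444.423
Cutoffs: 622.308 ± 2·444.423 → [-266.5, 1511.2]
Outside: 2073 → excluded.
Retained (n=12): Σ = 6017, mean = 6017/12 = 501.417

501 ms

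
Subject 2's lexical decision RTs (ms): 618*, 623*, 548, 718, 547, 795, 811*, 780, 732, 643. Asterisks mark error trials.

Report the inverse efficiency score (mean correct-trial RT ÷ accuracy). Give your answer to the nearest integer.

972 ms

Correct trials (n=7): 548, 718, 547, 795, 780, 732, 643
Mean correct RT = 4763/7 = 680.4286 ms
Proportion correct = 7/10
IES = 680.4286 / (7/10) = 972.041 ms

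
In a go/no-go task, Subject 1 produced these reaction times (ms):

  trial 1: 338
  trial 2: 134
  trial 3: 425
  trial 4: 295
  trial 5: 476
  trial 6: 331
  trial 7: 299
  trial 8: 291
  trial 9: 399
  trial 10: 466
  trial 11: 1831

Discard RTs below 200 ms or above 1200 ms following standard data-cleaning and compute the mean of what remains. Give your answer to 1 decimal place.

Excluded: 134, 1831
Retained (n=9): Σ = 3320
Mean = 3320/9 = 368.8889

368.9 ms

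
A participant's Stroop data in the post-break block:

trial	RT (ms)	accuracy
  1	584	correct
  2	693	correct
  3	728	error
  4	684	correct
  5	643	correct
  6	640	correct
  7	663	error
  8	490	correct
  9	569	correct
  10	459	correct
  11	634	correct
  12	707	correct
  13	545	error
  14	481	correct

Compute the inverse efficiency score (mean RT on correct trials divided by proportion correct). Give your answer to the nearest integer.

762 ms

Correct trials (n=11): 584, 693, 684, 643, 640, 490, 569, 459, 634, 707, 481
Mean correct RT = 6584/11 = 598.5455 ms
Proportion correct = 11/14
IES = 598.5455 / (11/14) = 761.785 ms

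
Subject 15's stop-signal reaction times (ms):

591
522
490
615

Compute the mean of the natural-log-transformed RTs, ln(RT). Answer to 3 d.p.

ln(RT): 6.3818, 6.2577, 6.1944, 6.4216
Σ ln(RT) = 25.2555
Mean = 25.2555/4 = 6.31388

6.314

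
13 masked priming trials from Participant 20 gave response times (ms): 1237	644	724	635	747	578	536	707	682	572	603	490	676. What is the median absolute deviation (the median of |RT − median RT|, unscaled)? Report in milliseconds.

66 ms

Sorted: 490, 536, 572, 578, 603, 635, 644, 676, 682, 707, 724, 747, 1237 → median = 644
|x − 644|: 593, 0, 80, 9, 103, 66, 108, 63, 38, 72, 41, 154, 32
Sorted deviations: 0, 9, 32, 38, 41, 63, 66, 72, 80, 103, 108, 154, 593 → MAD = 66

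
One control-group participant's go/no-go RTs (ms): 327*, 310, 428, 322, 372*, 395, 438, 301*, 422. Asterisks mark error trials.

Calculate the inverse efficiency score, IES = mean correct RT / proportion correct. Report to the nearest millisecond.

Correct trials (n=6): 310, 428, 322, 395, 438, 422
Mean correct RT = 2315/6 = 385.8333 ms
Proportion correct = 6/9
IES = 385.8333 / (6/9) = 578.750 ms

579 ms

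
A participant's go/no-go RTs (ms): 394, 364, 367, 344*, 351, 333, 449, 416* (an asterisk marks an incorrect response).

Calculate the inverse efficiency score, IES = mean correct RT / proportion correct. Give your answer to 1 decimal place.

501.8 ms

Correct trials (n=6): 394, 364, 367, 351, 333, 449
Mean correct RT = 2258/6 = 376.3333 ms
Proportion correct = 6/8
IES = 376.3333 / (6/8) = 501.778 ms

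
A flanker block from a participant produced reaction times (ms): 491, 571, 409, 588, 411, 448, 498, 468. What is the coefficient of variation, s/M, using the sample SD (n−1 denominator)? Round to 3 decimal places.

0.137

n = 8, Σ = 3884, M = 485.5000
Σ(x−M)² = 31118.000; s = √(31118.000/7) = 66.6740
CV = 66.6740 / 485.5000 = 0.13733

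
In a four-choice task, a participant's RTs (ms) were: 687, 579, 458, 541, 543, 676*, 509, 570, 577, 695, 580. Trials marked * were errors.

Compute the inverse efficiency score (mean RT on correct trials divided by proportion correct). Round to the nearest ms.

631 ms

Correct trials (n=10): 687, 579, 458, 541, 543, 509, 570, 577, 695, 580
Mean correct RT = 5739/10 = 573.9000 ms
Proportion correct = 10/11
IES = 573.9000 / (10/11) = 631.290 ms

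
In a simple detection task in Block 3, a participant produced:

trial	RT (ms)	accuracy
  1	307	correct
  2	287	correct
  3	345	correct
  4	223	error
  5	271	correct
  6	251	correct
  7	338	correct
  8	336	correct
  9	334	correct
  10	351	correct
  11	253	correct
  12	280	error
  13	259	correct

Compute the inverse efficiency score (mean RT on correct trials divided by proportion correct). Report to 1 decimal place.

Correct trials (n=11): 307, 287, 345, 271, 251, 338, 336, 334, 351, 253, 259
Mean correct RT = 3332/11 = 302.9091 ms
Proportion correct = 11/13
IES = 302.9091 / (11/13) = 357.983 ms

358.0 ms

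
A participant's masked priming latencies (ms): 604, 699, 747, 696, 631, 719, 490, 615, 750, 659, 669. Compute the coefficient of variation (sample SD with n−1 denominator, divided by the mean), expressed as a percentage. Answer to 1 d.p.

11.4%

n = 11, Σ = 7279, M = 661.7273
Σ(x−M)² = 56918.182; s = √(56918.182/10) = 75.4441
CV = 75.4441 / 661.7273 = 0.11401 = 11.401%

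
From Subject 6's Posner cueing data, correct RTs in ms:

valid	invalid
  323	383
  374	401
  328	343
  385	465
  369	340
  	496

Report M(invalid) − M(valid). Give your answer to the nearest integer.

M(valid) = 1779/5 = 355.800
M(invalid) = 2428/6 = 404.667
Difference = 404.667 − 355.800 = 48.867 ms

49 ms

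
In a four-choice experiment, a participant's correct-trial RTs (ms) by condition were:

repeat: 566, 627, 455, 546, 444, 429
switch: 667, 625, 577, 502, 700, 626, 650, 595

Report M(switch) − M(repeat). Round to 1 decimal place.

106.6 ms

M(repeat) = 3067/6 = 511.167
M(switch) = 4942/8 = 617.750
Difference = 617.750 − 511.167 = 106.583 ms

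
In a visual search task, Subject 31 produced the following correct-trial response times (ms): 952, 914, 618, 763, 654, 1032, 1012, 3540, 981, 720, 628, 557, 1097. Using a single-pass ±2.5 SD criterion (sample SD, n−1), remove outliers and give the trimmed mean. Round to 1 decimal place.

827.3 ms

n = 13, ΣRT = 13468, M = 1036.000
Σ(x−M)² = 7190232.00; s = √(7190232.00/12) = 774.071
Cutoffs: 1036.000 ± 2.5·774.071 → [-899.2, 2971.2]
Outside: 3540 → excluded.
Retained (n=12): Σ = 9928, mean = 9928/12 = 827.333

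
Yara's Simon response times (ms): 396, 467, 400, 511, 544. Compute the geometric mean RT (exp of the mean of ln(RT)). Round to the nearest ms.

ln(RT): 5.9814, 6.1463, 5.9915, 6.2364, 6.2989
Mean ln(RT) = 30.6545/5 = 6.13091
Geometric mean = exp(6.13091) = 459.85 ms

460 ms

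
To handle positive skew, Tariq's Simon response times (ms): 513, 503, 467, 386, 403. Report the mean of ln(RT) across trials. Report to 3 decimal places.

ln(RT): 6.2403, 6.2206, 6.1463, 5.9558, 5.9989
Σ ln(RT) = 30.5620
Mean = 30.5620/5 = 6.11239

6.112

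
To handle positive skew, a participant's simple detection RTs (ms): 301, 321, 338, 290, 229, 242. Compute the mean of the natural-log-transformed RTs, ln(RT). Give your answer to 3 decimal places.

5.649

ln(RT): 5.7071, 5.7714, 5.8230, 5.6699, 5.4337, 5.4889
Σ ln(RT) = 33.8941
Mean = 33.8941/6 = 5.64902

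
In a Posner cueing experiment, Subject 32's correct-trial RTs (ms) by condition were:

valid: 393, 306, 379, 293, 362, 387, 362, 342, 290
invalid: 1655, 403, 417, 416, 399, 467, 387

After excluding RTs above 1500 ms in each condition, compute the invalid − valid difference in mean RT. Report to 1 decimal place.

68.8 ms

invalid: exclude 1655
M(valid) = 3114/9 = 346.000
M(invalid) = 2489/6 = 414.833
Difference = 414.833 − 346.000 = 68.833 ms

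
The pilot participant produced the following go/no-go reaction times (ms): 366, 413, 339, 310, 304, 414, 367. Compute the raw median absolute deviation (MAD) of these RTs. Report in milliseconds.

47 ms

Sorted: 304, 310, 339, 366, 367, 413, 414 → median = 366
|x − 366|: 0, 47, 27, 56, 62, 48, 1
Sorted deviations: 0, 1, 27, 47, 48, 56, 62 → MAD = 47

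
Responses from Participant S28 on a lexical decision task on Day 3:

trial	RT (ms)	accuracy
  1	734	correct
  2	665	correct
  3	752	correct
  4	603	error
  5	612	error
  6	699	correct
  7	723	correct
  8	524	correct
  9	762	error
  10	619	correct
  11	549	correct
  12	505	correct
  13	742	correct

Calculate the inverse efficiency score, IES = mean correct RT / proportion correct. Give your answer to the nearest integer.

847 ms

Correct trials (n=10): 734, 665, 752, 699, 723, 524, 619, 549, 505, 742
Mean correct RT = 6512/10 = 651.2000 ms
Proportion correct = 10/13
IES = 651.2000 / (10/13) = 846.560 ms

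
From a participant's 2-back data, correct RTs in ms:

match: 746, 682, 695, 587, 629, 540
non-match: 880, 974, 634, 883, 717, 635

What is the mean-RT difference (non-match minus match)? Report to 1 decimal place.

140.7 ms

M(match) = 3879/6 = 646.500
M(non-match) = 4723/6 = 787.167
Difference = 787.167 − 646.500 = 140.667 ms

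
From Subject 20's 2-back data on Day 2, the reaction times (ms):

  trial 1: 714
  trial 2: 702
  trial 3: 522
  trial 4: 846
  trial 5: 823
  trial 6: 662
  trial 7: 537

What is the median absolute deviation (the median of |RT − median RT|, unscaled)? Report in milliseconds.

Sorted: 522, 537, 662, 702, 714, 823, 846 → median = 702
|x − 702|: 12, 0, 180, 144, 121, 40, 165
Sorted deviations: 0, 12, 40, 121, 144, 165, 180 → MAD = 121

121 ms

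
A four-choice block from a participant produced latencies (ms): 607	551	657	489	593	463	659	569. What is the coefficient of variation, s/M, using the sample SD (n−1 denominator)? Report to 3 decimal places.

0.124

n = 8, Σ = 4588, M = 573.5000
Σ(x−M)² = 35662.000; s = √(35662.000/7) = 71.3763
CV = 71.3763 / 573.5000 = 0.12446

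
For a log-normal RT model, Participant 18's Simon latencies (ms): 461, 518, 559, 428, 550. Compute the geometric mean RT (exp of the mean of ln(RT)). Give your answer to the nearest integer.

ln(RT): 6.1334, 6.2500, 6.3261, 6.0591, 6.3099
Mean ln(RT) = 31.0786/5 = 6.21571
Geometric mean = exp(6.21571) = 500.55 ms

501 ms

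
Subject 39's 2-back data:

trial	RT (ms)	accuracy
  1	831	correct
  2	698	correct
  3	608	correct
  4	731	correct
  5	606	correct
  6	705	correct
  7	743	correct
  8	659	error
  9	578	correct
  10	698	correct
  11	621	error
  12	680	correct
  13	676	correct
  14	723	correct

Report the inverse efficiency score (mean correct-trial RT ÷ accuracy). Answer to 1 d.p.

804.7 ms

Correct trials (n=12): 831, 698, 608, 731, 606, 705, 743, 578, 698, 680, 676, 723
Mean correct RT = 8277/12 = 689.7500 ms
Proportion correct = 12/14
IES = 689.7500 / (12/14) = 804.708 ms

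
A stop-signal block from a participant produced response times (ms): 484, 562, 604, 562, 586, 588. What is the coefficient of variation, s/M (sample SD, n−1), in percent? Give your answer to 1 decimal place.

7.5%

n = 6, Σ = 3386, M = 564.3333
Σ(x−M)² = 9067.333; s = √(9067.333/5) = 42.5848
CV = 42.5848 / 564.3333 = 0.07546 = 7.546%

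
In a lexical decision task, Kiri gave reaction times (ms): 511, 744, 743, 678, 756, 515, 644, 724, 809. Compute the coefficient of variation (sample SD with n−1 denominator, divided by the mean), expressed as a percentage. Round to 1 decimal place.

15.5%

n = 9, Σ = 6124, M = 680.4444
Σ(x−M)² = 89502.222; s = √(89502.222/8) = 105.7723
CV = 105.7723 / 680.4444 = 0.15545 = 15.545%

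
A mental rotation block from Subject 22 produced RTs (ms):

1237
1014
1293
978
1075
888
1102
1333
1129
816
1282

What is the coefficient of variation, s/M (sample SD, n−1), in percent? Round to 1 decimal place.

15.5%

n = 11, Σ = 12147, M = 1104.2727
Σ(x−M)² = 292580.182; s = √(292580.182/10) = 171.0498
CV = 171.0498 / 1104.2727 = 0.15490 = 15.490%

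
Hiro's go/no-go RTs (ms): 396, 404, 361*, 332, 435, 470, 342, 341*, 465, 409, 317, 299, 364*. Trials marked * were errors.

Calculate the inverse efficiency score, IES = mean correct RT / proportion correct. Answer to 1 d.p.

503.0 ms

Correct trials (n=10): 396, 404, 332, 435, 470, 342, 465, 409, 317, 299
Mean correct RT = 3869/10 = 386.9000 ms
Proportion correct = 10/13
IES = 386.9000 / (10/13) = 502.970 ms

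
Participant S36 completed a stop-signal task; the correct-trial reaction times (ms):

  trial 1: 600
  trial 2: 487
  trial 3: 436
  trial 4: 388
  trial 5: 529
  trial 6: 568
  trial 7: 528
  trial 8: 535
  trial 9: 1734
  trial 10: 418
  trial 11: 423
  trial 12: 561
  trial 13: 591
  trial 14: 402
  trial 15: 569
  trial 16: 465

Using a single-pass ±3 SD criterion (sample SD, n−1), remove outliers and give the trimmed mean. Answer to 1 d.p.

500.0 ms

n = 16, ΣRT = 9234, M = 577.125
Σ(x−M)² = 1502111.75; s = √(1502111.75/15) = 316.450
Cutoffs: 577.125 ± 3·316.450 → [-372.2, 1526.5]
Outside: 1734 → excluded.
Retained (n=15): Σ = 7500, mean = 7500/15 = 500.000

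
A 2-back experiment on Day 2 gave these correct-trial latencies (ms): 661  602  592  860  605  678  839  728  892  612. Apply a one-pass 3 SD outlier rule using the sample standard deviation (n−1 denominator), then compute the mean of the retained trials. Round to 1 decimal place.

706.9 ms

n = 10, ΣRT = 7069, M = 706.900
Σ(x−M)² = 122134.90; s = √(122134.90/9) = 116.493
Cutoffs: 706.900 ± 3·116.493 → [357.4, 1056.4]
No RTs fall outside the cutoffs; all 10 retained. Mean = 7069/10 = 706.900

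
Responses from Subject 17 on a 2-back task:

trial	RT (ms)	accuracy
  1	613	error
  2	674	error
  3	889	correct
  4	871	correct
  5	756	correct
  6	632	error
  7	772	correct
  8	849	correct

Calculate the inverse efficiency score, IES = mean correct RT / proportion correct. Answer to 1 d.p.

Correct trials (n=5): 889, 871, 756, 772, 849
Mean correct RT = 4137/5 = 827.4000 ms
Proportion correct = 5/8
IES = 827.4000 / (5/8) = 1323.840 ms

1323.8 ms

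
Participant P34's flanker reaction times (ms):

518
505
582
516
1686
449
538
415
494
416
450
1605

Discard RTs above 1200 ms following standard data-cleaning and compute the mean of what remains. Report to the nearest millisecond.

488 ms

Excluded: 1605, 1686
Retained (n=10): Σ = 4883
Mean = 4883/10 = 488.3000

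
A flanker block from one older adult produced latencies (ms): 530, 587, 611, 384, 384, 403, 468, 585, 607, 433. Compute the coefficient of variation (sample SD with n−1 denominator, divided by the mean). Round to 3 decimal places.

0.190

n = 10, Σ = 4992, M = 499.2000
Σ(x−M)² = 81291.600; s = √(81291.600/9) = 95.0389
CV = 95.0389 / 499.2000 = 0.19038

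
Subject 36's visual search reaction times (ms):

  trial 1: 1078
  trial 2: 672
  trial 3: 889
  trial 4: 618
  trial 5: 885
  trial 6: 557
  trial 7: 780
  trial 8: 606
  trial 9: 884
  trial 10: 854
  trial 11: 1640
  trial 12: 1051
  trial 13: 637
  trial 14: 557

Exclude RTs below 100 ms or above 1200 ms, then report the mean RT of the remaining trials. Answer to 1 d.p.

774.5 ms

Excluded: 1640
Retained (n=13): Σ = 10068
Mean = 10068/13 = 774.4615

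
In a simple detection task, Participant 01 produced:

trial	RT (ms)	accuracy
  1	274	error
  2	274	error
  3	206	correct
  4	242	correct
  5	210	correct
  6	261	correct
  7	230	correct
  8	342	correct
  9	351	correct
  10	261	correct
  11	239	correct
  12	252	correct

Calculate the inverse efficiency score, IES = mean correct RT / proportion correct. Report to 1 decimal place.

Correct trials (n=10): 206, 242, 210, 261, 230, 342, 351, 261, 239, 252
Mean correct RT = 2594/10 = 259.4000 ms
Proportion correct = 10/12
IES = 259.4000 / (10/12) = 311.280 ms

311.3 ms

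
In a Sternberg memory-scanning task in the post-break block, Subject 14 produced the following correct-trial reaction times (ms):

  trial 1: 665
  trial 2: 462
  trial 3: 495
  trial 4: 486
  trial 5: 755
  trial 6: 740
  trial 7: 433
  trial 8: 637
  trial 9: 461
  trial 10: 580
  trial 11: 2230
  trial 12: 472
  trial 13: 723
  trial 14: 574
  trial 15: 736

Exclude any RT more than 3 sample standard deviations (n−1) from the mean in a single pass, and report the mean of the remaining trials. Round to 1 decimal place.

587.1 ms

n = 15, ΣRT = 10449, M = 696.600
Σ(x−M)² = 2707505.60; s = √(2707505.60/14) = 439.765
Cutoffs: 696.600 ± 3·439.765 → [-622.7, 2015.9]
Outside: 2230 → excluded.
Retained (n=14): Σ = 8219, mean = 8219/14 = 587.071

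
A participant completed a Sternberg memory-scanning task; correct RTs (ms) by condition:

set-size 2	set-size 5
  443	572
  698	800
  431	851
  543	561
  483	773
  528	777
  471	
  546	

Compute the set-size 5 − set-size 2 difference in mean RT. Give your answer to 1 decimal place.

204.5 ms

M(set-size 2) = 4143/8 = 517.875
M(set-size 5) = 4334/6 = 722.333
Difference = 722.333 − 517.875 = 204.458 ms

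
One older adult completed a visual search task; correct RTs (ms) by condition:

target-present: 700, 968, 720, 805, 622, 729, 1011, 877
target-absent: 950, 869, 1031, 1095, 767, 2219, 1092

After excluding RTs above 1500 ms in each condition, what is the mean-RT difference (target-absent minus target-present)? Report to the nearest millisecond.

163 ms

target-absent: exclude 2219
M(target-present) = 6432/8 = 804.000
M(target-absent) = 5804/6 = 967.333
Difference = 967.333 − 804.000 = 163.333 ms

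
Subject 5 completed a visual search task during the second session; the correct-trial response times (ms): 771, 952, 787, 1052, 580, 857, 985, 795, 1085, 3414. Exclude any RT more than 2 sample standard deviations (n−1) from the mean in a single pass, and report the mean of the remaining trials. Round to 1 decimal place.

n = 10, ΣRT = 11278, M = 1127.800
Σ(x−M)² = 6013209.60; s = √(6013209.60/9) = 817.395
Cutoffs: 1127.800 ± 2·817.395 → [-507.0, 2762.6]
Outside: 3414 → excluded.
Retained (n=9): Σ = 7864, mean = 7864/9 = 873.778

873.8 ms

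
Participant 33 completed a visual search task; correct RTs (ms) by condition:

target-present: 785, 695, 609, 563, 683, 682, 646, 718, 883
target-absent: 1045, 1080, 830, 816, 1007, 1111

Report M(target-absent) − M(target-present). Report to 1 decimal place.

M(target-present) = 6264/9 = 696.000
M(target-absent) = 5889/6 = 981.500
Difference = 981.500 − 696.000 = 285.500 ms

285.5 ms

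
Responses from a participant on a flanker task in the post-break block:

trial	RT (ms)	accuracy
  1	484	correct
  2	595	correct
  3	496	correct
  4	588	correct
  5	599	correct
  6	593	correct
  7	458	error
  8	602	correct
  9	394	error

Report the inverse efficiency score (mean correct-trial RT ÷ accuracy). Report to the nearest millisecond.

727 ms

Correct trials (n=7): 484, 595, 496, 588, 599, 593, 602
Mean correct RT = 3957/7 = 565.2857 ms
Proportion correct = 7/9
IES = 565.2857 / (7/9) = 726.796 ms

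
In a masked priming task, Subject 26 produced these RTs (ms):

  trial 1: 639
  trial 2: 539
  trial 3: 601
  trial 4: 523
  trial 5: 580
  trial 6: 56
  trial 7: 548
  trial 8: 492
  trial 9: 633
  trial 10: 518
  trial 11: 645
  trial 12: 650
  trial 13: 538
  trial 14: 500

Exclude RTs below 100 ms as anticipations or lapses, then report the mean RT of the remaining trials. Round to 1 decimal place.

569.7 ms

Excluded: 56
Retained (n=13): Σ = 7406
Mean = 7406/13 = 569.6923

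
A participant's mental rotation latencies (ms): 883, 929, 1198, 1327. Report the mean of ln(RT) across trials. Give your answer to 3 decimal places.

ln(RT): 6.7833, 6.8341, 7.0884, 7.1907
Σ ln(RT) = 27.8965
Mean = 27.8965/4 = 6.97413

6.974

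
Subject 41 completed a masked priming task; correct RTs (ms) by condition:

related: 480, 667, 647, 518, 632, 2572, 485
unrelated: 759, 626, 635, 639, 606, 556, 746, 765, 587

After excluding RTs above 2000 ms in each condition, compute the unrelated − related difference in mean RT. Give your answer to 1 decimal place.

related: exclude 2572
M(related) = 3429/6 = 571.500
M(unrelated) = 5919/9 = 657.667
Difference = 657.667 − 571.500 = 86.167 ms

86.2 ms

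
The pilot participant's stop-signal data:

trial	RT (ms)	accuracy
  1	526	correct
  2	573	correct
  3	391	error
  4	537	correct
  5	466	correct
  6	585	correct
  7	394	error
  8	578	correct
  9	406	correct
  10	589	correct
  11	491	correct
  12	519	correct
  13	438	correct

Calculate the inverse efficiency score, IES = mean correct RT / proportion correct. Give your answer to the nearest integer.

613 ms

Correct trials (n=11): 526, 573, 537, 466, 585, 578, 406, 589, 491, 519, 438
Mean correct RT = 5708/11 = 518.9091 ms
Proportion correct = 11/13
IES = 518.9091 / (11/13) = 613.256 ms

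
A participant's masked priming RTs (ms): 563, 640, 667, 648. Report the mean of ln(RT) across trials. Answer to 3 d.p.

ln(RT): 6.3333, 6.4615, 6.5028, 6.4739
Σ ln(RT) = 25.7714
Mean = 25.7714/4 = 6.44286

6.443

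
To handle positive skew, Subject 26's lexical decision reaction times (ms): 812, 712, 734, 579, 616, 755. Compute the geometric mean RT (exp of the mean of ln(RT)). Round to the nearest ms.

ln(RT): 6.6995, 6.5681, 6.5985, 6.3613, 6.4232, 6.6267
Mean ln(RT) = 39.2774/6 = 6.54623
Geometric mean = exp(6.54623) = 696.61 ms

697 ms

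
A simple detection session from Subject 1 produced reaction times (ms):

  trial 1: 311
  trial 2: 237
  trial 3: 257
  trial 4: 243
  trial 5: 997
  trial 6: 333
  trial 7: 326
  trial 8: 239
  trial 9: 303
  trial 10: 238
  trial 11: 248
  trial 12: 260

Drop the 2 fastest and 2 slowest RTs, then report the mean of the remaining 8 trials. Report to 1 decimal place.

Sorted: 237, 238, 239, 243, 248, 257, 260, 303, 311, 326, 333, 997
Drop lowest 2 (237, 238) and highest 2 (333, 997)
Remaining (n=8): Σ = 2187, mean = 2187/8 = 273.375

273.4 ms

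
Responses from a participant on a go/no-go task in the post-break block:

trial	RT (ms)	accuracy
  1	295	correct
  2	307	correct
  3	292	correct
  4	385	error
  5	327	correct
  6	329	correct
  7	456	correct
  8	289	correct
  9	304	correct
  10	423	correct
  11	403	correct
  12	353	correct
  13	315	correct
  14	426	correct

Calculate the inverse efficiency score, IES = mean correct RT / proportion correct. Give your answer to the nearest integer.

Correct trials (n=13): 295, 307, 292, 327, 329, 456, 289, 304, 423, 403, 353, 315, 426
Mean correct RT = 4519/13 = 347.6154 ms
Proportion correct = 13/14
IES = 347.6154 / (13/14) = 374.355 ms

374 ms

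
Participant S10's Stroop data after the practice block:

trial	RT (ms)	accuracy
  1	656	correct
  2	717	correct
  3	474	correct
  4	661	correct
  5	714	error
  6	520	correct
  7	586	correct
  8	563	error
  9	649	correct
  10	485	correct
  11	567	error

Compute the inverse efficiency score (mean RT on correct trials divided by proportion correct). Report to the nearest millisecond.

Correct trials (n=8): 656, 717, 474, 661, 520, 586, 649, 485
Mean correct RT = 4748/8 = 593.5000 ms
Proportion correct = 8/11
IES = 593.5000 / (8/11) = 816.062 ms

816 ms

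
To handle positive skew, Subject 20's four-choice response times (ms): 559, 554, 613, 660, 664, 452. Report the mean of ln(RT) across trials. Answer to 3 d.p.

6.361

ln(RT): 6.3261, 6.3172, 6.4184, 6.4922, 6.4983, 6.1137
Σ ln(RT) = 38.1659
Mean = 38.1659/6 = 6.36098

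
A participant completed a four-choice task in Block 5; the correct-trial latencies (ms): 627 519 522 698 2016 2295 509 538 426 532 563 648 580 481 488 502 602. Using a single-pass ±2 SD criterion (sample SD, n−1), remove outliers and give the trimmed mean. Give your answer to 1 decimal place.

n = 17, ΣRT = 12546, M = 738.000
Σ(x−M)² = 4664722.00; s = √(4664722.00/16) = 539.949
Cutoffs: 738.000 ± 2·539.949 → [-341.9, 1817.9]
Outside: 2016, 2295 → excluded.
Retained (n=15): Σ = 8235, mean = 8235/15 = 549.000

549.0 ms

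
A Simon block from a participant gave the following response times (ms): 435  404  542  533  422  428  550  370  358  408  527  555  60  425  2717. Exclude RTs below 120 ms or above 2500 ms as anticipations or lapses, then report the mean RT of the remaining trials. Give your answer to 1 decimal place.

Excluded: 60, 2717
Retained (n=13): Σ = 5957
Mean = 5957/13 = 458.2308

458.2 ms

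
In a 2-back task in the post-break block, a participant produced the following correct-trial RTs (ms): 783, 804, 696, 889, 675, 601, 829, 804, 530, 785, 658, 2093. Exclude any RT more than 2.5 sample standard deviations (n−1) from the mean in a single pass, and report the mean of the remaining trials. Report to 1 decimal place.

n = 12, ΣRT = 10147, M = 845.583
Σ(x−M)² = 1815328.92; s = √(1815328.92/11) = 406.239
Cutoffs: 845.583 ± 2.5·406.239 → [-170.0, 1861.2]
Outside: 2093 → excluded.
Retained (n=11): Σ = 8054, mean = 8054/11 = 732.182

732.2 ms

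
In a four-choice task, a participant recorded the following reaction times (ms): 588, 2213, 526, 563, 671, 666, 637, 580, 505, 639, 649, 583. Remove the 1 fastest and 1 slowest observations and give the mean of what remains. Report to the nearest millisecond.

610 ms

Sorted: 505, 526, 563, 580, 583, 588, 637, 639, 649, 666, 671, 2213
Drop lowest 1 (505) and highest 1 (2213)
Remaining (n=10): Σ = 6102, mean = 6102/10 = 610.200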